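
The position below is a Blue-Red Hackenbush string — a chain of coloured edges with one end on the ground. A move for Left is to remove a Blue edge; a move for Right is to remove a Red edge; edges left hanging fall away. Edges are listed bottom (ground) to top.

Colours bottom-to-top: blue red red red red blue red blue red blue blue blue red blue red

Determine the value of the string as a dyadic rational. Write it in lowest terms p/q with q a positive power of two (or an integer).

Prefix values for blue red red red red blue red blue red blue blue blue red blue red via {L|R} + simplicity:
edge 1 of 15 (blue): { 0 | (no moves) } ⇒ 1
edge 2 of 15 (red): { 0 | 1 } ⇒ 1/2
edge 3 of 15 (red): { 0 | 1/2; 1 } ⇒ 1/4
edge 4 of 15 (red): { 0 | 1/4; 1/2; 1 } ⇒ 1/8
edge 5 of 15 (red): { 0 | 1/8; 1/4; 1/2; 1 } ⇒ 1/16
edge 6 of 15 (blue): { 0; 1/16 | 1/8; 1/4; 1/2; 1 } ⇒ 3/32
edge 7 of 15 (red): { 0; 1/16 | 3/32; 1/8; 1/4; 1/2; 1 } ⇒ 5/64
edge 8 of 15 (blue): { 0; 1/16; 5/64 | 3/32; 1/8; 1/4; 1/2; 1 } ⇒ 11/128
edge 9 of 15 (red): { 0; 1/16; 5/64 | 11/128; 3/32; 1/8; 1/4; 1/2; 1 } ⇒ 21/256
edge 10 of 15 (blue): { 0; 1/16; 5/64; 21/256 | 11/128; 3/32; 1/8; 1/4; 1/2; 1 } ⇒ 43/512
edge 11 of 15 (blue): { 0; 1/16; 5/64; 21/256; 43/512 | 11/128; 3/32; 1/8; 1/4; 1/2; 1 } ⇒ 87/1024
edge 12 of 15 (blue): { 0; 1/16; 5/64; 21/256; 43/512; 87/1024 | 11/128; 3/32; 1/8; 1/4; 1/2; 1 } ⇒ 175/2048
edge 13 of 15 (red): { 0; 1/16; 5/64; 21/256; 43/512; 87/1024 | 175/2048; 11/128; 3/32; 1/8; 1/4; 1/2; 1 } ⇒ 349/4096
edge 14 of 15 (blue): { 0; 1/16; 5/64; 21/256; 43/512; 87/1024; 349/4096 | 175/2048; 11/128; 3/32; 1/8; 1/4; 1/2; 1 } ⇒ 699/8192
edge 15 of 15 (red): { 0; 1/16; 5/64; 21/256; 43/512; 87/1024; 349/4096 | 699/8192; 175/2048; 11/128; 3/32; 1/8; 1/4; 1/2; 1 } ⇒ 1397/16384

1397/16384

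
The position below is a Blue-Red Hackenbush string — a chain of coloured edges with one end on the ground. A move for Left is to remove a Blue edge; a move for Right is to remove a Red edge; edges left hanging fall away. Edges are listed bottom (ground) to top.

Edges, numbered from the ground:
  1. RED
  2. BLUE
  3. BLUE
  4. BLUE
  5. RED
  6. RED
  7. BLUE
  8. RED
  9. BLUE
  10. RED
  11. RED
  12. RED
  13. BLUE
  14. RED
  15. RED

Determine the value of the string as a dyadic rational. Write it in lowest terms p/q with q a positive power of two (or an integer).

Build G(s[:k]) for k = 1..15, string s = RED BLUE BLUE BLUE RED RED BLUE RED BLUE RED RED RED BLUE RED RED.
step 1: add RED to get R; options L={  } R={ 0 } gives -1
step 2: add BLUE to get RB; options L={ -1 } R={ 0 } gives -1/2
step 3: add BLUE to get RBB; options L={ -1; -1/2 } R={ 0 } gives -1/4
step 4: add BLUE to get RBBB; options L={ -1; -1/2; -1/4 } R={ 0 } gives -1/8
step 5: add RED to get RBBBR; options L={ -1; -1/2; -1/4 } R={ -1/8; 0 } gives -3/16
step 6: add RED to get RBBBRR; options L={ -1; -1/2; -1/4 } R={ -3/16; -1/8; 0 } gives -7/32
step 7: add BLUE to get RBBBRRB; options L={ -1; -1/2; -1/4; -7/32 } R={ -3/16; -1/8; 0 } gives -13/64
step 8: add RED to get RBBBRRBR; options L={ -1; -1/2; -1/4; -7/32 } R={ -13/64; -3/16; -1/8; 0 } gives -27/128
step 9: add BLUE to get RBBBRRBRB; options L={ -1; -1/2; -1/4; -7/32; -27/128 } R={ -13/64; -3/16; -1/8; 0 } gives -53/256
step 10: add RED to get RBBBRRBRBR; options L={ -1; -1/2; -1/4; -7/32; -27/128 } R={ -53/256; -13/64; -3/16; -1/8; 0 } gives -107/512
step 11: add RED to get RBBBRRBRBRR; options L={ -1; -1/2; -1/4; -7/32; -27/128 } R={ -107/512; -53/256; -13/64; -3/16; -1/8; 0 } gives -215/1024
step 12: add RED to get RBBBRRBRBRRR; options L={ -1; -1/2; -1/4; -7/32; -27/128 } R={ -215/1024; -107/512; -53/256; -13/64; -3/16; -1/8; 0 } gives -431/2048
step 13: add BLUE to get RBBBRRBRBRRRB; options L={ -1; -1/2; -1/4; -7/32; -27/128; -431/2048 } R={ -215/1024; -107/512; -53/256; -13/64; -3/16; -1/8; 0 } gives -861/4096
step 14: add RED to get RBBBRRBRBRRRBR; options L={ -1; -1/2; -1/4; -7/32; -27/128; -431/2048 } R={ -861/4096; -215/1024; -107/512; -53/256; -13/64; -3/16; -1/8; 0 } gives -1723/8192
step 15: add RED to get RBBBRRBRBRRRBRR; options L={ -1; -1/2; -1/4; -7/32; -27/128; -431/2048 } R={ -1723/8192; -861/4096; -215/1024; -107/512; -53/256; -13/64; -3/16; -1/8; 0 } gives -3447/16384

-3447/16384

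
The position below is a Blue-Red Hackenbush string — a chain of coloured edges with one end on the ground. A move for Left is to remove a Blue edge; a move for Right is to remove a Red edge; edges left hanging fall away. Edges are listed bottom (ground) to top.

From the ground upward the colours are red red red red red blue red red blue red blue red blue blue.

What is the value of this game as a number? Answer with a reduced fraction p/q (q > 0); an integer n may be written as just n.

-2473/512

v(r) = { · | 0 } — -1
v(rr) = { · | -1; 0 } — -2
v(rrr) = { · | -2; -1; 0 } — -3
v(rrrr) = { · | -3; -2; -1; 0 } — -4
v(rrrrr) = { · | -4; -3; -2; -1; 0 } — -5
v(rrrrrb) = { -5 | -4; -3; -2; -1; 0 } — -9/2
v(rrrrrbr) = { -5 | -9/2; -4; -3; -2; -1; 0 } — -19/4
v(rrrrrbrr) = { -5 | -19/4; -9/2; -4; -3; -2; -1; 0 } — -39/8
v(rrrrrbrrb) = { -5; -39/8 | -19/4; -9/2; -4; -3; -2; -1; 0 } — -77/16
v(rrrrrbrrbr) = { -5; -39/8 | -77/16; -19/4; -9/2; -4; -3; -2; -1; 0 } — -155/32
v(rrrrrbrrbrb) = { -5; -39/8; -155/32 | -77/16; -19/4; -9/2; -4; -3; -2; -1; 0 } — -309/64
v(rrrrrbrrbrbr) = { -5; -39/8; -155/32 | -309/64; -77/16; -19/4; -9/2; -4; -3; -2; -1; 0 } — -619/128
v(rrrrrbrrbrbrb) = { -5; -39/8; -155/32; -619/128 | -309/64; -77/16; -19/4; -9/2; -4; -3; -2; -1; 0 } — -1237/256
v(rrrrrbrrbrbrbb) = { -5; -39/8; -155/32; -619/128; -1237/256 | -309/64; -77/16; -19/4; -9/2; -4; -3; -2; -1; 0 } — -2473/512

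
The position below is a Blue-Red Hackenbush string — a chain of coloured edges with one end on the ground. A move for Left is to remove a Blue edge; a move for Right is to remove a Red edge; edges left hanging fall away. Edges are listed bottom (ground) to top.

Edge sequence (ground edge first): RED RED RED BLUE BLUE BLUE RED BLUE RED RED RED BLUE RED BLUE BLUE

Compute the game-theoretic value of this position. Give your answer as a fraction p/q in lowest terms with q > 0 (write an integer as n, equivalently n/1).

Build v(s[:k]) for k = 1..15, string s = RED RED RED BLUE BLUE BLUE RED BLUE RED RED RED BLUE RED BLUE BLUE.
v_1 [R]  L=[(no moves)]  R=[0]  so -1
v_2 [RR]  L=[(no moves)]  R=[-1, 0]  so -2
v_3 [RRR]  L=[(no moves)]  R=[-2, -1, 0]  so -3
v_4 [RRRB]  L=[-3]  R=[-2, -1, 0]  so -5/2
v_5 [RRRBB]  L=[-3, -5/2]  R=[-2, -1, 0]  so -9/4
v_6 [RRRBBB]  L=[-3, -5/2, -9/4]  R=[-2, -1, 0]  so -17/8
v_7 [RRRBBBR]  L=[-3, -5/2, -9/4]  R=[-17/8, -2, -1, 0]  so -35/16
v_8 [RRRBBBRB]  L=[-3, -5/2, -9/4, -35/16]  R=[-17/8, -2, -1, 0]  so -69/32
v_9 [RRRBBBRBR]  L=[-3, -5/2, -9/4, -35/16]  R=[-69/32, -17/8, -2, -1, 0]  so -139/64
v_10 [RRRBBBRBRR]  L=[-3, -5/2, -9/4, -35/16]  R=[-139/64, -69/32, -17/8, -2, -1, 0]  so -279/128
v_11 [RRRBBBRBRRR]  L=[-3, -5/2, -9/4, -35/16]  R=[-279/128, -139/64, -69/32, -17/8, -2, -1, 0]  so -559/256
v_12 [RRRBBBRBRRRB]  L=[-3, -5/2, -9/4, -35/16, -559/256]  R=[-279/128, -139/64, -69/32, -17/8, -2, -1, 0]  so -1117/512
v_13 [RRRBBBRBRRRBR]  L=[-3, -5/2, -9/4, -35/16, -559/256]  R=[-1117/512, -279/128, -139/64, -69/32, -17/8, -2, -1, 0]  so -2235/1024
v_14 [RRRBBBRBRRRBRB]  L=[-3, -5/2, -9/4, -35/16, -559/256, -2235/1024]  R=[-1117/512, -279/128, -139/64, -69/32, -17/8, -2, -1, 0]  so -4469/2048
v_15 [RRRBBBRBRRRBRBB]  L=[-3, -5/2, -9/4, -35/16, -559/256, -2235/1024, -4469/2048]  R=[-1117/512, -279/128, -139/64, -69/32, -17/8, -2, -1, 0]  so -8937/4096

-8937/4096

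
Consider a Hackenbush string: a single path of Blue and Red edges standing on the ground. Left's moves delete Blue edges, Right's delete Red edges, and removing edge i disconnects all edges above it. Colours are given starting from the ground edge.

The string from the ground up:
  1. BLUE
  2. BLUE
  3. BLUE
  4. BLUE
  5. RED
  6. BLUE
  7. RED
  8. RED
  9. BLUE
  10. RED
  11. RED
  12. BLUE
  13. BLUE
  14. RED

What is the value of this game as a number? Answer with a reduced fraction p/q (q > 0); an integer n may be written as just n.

3661/1024

edge 1 of 14 (BLUE): { 0 |  } -> 1
edge 2 of 14 (BLUE): { 0 1 |  } -> 2
edge 3 of 14 (BLUE): { 0 1 2 |  } -> 3
edge 4 of 14 (BLUE): { 0 1 2 3 |  } -> 4
edge 5 of 14 (RED): { 0 1 2 3 | 4 } -> 7/2
edge 6 of 14 (BLUE): { 0 1 2 3 7/2 | 4 } -> 15/4
edge 7 of 14 (RED): { 0 1 2 3 7/2 | 15/4 4 } -> 29/8
edge 8 of 14 (RED): { 0 1 2 3 7/2 | 29/8 15/4 4 } -> 57/16
edge 9 of 14 (BLUE): { 0 1 2 3 7/2 57/16 | 29/8 15/4 4 } -> 115/32
edge 10 of 14 (RED): { 0 1 2 3 7/2 57/16 | 115/32 29/8 15/4 4 } -> 229/64
edge 11 of 14 (RED): { 0 1 2 3 7/2 57/16 | 229/64 115/32 29/8 15/4 4 } -> 457/128
edge 12 of 14 (BLUE): { 0 1 2 3 7/2 57/16 457/128 | 229/64 115/32 29/8 15/4 4 } -> 915/256
edge 13 of 14 (BLUE): { 0 1 2 3 7/2 57/16 457/128 915/256 | 229/64 115/32 29/8 15/4 4 } -> 1831/512
edge 14 of 14 (RED): { 0 1 2 3 7/2 57/16 457/128 915/256 | 1831/512 229/64 115/32 29/8 15/4 4 } -> 3661/1024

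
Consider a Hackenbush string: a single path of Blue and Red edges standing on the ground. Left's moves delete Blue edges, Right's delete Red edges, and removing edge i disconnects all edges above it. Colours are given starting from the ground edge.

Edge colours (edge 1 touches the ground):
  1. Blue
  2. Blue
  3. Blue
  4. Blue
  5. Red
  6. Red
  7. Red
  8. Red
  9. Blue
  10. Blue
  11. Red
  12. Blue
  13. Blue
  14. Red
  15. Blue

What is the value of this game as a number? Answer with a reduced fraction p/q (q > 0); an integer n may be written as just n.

6363/2048

val_1 [B]  L=[0]  R=[—]  so 1
val_2 [BB]  L=[0; 1]  R=[—]  so 2
val_3 [BBB]  L=[0; 1; 2]  R=[—]  so 3
val_4 [BBBB]  L=[0; 1; 2; 3]  R=[—]  so 4
val_5 [BBBBR]  L=[0; 1; 2; 3]  R=[4]  so 7/2
val_6 [BBBBRR]  L=[0; 1; 2; 3]  R=[7/2; 4]  so 13/4
val_7 [BBBBRRR]  L=[0; 1; 2; 3]  R=[13/4; 7/2; 4]  so 25/8
val_8 [BBBBRRRR]  L=[0; 1; 2; 3]  R=[25/8; 13/4; 7/2; 4]  so 49/16
val_9 [BBBBRRRRB]  L=[0; 1; 2; 3; 49/16]  R=[25/8; 13/4; 7/2; 4]  so 99/32
val_10 [BBBBRRRRBB]  L=[0; 1; 2; 3; 49/16; 99/32]  R=[25/8; 13/4; 7/2; 4]  so 199/64
val_11 [BBBBRRRRBBR]  L=[0; 1; 2; 3; 49/16; 99/32]  R=[199/64; 25/8; 13/4; 7/2; 4]  so 397/128
val_12 [BBBBRRRRBBRB]  L=[0; 1; 2; 3; 49/16; 99/32; 397/128]  R=[199/64; 25/8; 13/4; 7/2; 4]  so 795/256
val_13 [BBBBRRRRBBRBB]  L=[0; 1; 2; 3; 49/16; 99/32; 397/128; 795/256]  R=[199/64; 25/8; 13/4; 7/2; 4]  so 1591/512
val_14 [BBBBRRRRBBRBBR]  L=[0; 1; 2; 3; 49/16; 99/32; 397/128; 795/256]  R=[1591/512; 199/64; 25/8; 13/4; 7/2; 4]  so 3181/1024
val_15 [BBBBRRRRBBRBBRB]  L=[0; 1; 2; 3; 49/16; 99/32; 397/128; 795/256; 3181/1024]  R=[1591/512; 199/64; 25/8; 13/4; 7/2; 4]  so 6363/2048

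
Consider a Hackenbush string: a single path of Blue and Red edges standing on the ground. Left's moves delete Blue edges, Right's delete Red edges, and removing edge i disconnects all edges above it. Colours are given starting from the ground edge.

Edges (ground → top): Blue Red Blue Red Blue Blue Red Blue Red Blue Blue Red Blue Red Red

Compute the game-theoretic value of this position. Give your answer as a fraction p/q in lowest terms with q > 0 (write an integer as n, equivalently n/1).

1 of 15 · B · max L 0 · min R +∞ ⇒ 1
2 of 15 · BR · max L 0 · min R 1 ⇒ 1/2
3 of 15 · BRB · max L 1/2 · min R 1 ⇒ 3/4
4 of 15 · BRBR · max L 1/2 · min R 3/4 ⇒ 5/8
5 of 15 · BRBRB · max L 5/8 · min R 3/4 ⇒ 11/16
6 of 15 · BRBRBB · max L 11/16 · min R 3/4 ⇒ 23/32
7 of 15 · BRBRBBR · max L 11/16 · min R 23/32 ⇒ 45/64
8 of 15 · BRBRBBRB · max L 45/64 · min R 23/32 ⇒ 91/128
9 of 15 · BRBRBBRBR · max L 45/64 · min R 91/128 ⇒ 181/256
10 of 15 · BRBRBBRBRB · max L 181/256 · min R 91/128 ⇒ 363/512
11 of 15 · BRBRBBRBRBB · max L 363/512 · min R 91/128 ⇒ 727/1024
12 of 15 · BRBRBBRBRBBR · max L 363/512 · min R 727/1024 ⇒ 1453/2048
13 of 15 · BRBRBBRBRBBRB · max L 1453/2048 · min R 727/1024 ⇒ 2907/4096
14 of 15 · BRBRBBRBRBBRBR · max L 1453/2048 · min R 2907/4096 ⇒ 5813/8192
15 of 15 · BRBRBBRBRBBRBRR · max L 1453/2048 · min R 5813/8192 ⇒ 11625/16384

11625/16384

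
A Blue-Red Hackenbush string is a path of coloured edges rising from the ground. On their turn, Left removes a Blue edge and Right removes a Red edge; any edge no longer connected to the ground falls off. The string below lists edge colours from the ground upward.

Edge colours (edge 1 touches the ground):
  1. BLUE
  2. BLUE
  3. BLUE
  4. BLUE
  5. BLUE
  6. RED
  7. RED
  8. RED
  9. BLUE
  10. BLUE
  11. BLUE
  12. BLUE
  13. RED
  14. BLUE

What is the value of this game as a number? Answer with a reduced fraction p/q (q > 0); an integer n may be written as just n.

Prefix values for BLUE BLUE BLUE BLUE BLUE RED RED RED BLUE BLUE BLUE BLUE RED BLUE via {L|R} + simplicity:
step 1: add BLUE to get B; options L={ 0 } R={  } => 1
step 2: add BLUE to get BB; options L={ 0,1 } R={  } => 2
step 3: add BLUE to get BBB; options L={ 0,1,2 } R={  } => 3
step 4: add BLUE to get BBBB; options L={ 0,1,2,3 } R={  } => 4
step 5: add BLUE to get BBBBB; options L={ 0,1,2,3,4 } R={  } => 5
step 6: add RED to get BBBBBR; options L={ 0,1,2,3,4 } R={ 5 } => 9/2
step 7: add RED to get BBBBBRR; options L={ 0,1,2,3,4 } R={ 9/2,5 } => 17/4
step 8: add RED to get BBBBBRRR; options L={ 0,1,2,3,4 } R={ 17/4,9/2,5 } => 33/8
step 9: add BLUE to get BBBBBRRRB; options L={ 0,1,2,3,4,33/8 } R={ 17/4,9/2,5 } => 67/16
step 10: add BLUE to get BBBBBRRRBB; options L={ 0,1,2,3,4,33/8,67/16 } R={ 17/4,9/2,5 } => 135/32
step 11: add BLUE to get BBBBBRRRBBB; options L={ 0,1,2,3,4,33/8,67/16,135/32 } R={ 17/4,9/2,5 } => 271/64
step 12: add BLUE to get BBBBBRRRBBBB; options L={ 0,1,2,3,4,33/8,67/16,135/32,271/64 } R={ 17/4,9/2,5 } => 543/128
step 13: add RED to get BBBBBRRRBBBBR; options L={ 0,1,2,3,4,33/8,67/16,135/32,271/64 } R={ 543/128,17/4,9/2,5 } => 1085/256
step 14: add BLUE to get BBBBBRRRBBBBRB; options L={ 0,1,2,3,4,33/8,67/16,135/32,271/64,1085/256 } R={ 543/128,17/4,9/2,5 } => 2171/512

2171/512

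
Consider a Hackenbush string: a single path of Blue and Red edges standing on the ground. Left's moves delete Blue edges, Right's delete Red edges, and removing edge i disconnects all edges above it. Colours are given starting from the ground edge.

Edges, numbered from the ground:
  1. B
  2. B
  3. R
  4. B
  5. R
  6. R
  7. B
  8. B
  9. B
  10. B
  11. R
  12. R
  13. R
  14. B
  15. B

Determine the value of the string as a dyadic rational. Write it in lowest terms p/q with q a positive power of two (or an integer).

13255/8192

step 1: add B to get B; options L={ 0 } R={ (no moves) } = 1
step 2: add B to get BB; options L={ 0 1 } R={ (no moves) } = 2
step 3: add R to get BBR; options L={ 0 1 } R={ 2 } = 3/2
step 4: add B to get BBRB; options L={ 0 1 3/2 } R={ 2 } = 7/4
step 5: add R to get BBRBR; options L={ 0 1 3/2 } R={ 7/4 2 } = 13/8
step 6: add R to get BBRBRR; options L={ 0 1 3/2 } R={ 13/8 7/4 2 } = 25/16
step 7: add B to get BBRBRRB; options L={ 0 1 3/2 25/16 } R={ 13/8 7/4 2 } = 51/32
step 8: add B to get BBRBRRBB; options L={ 0 1 3/2 25/16 51/32 } R={ 13/8 7/4 2 } = 103/64
step 9: add B to get BBRBRRBBB; options L={ 0 1 3/2 25/16 51/32 103/64 } R={ 13/8 7/4 2 } = 207/128
step 10: add B to get BBRBRRBBBB; options L={ 0 1 3/2 25/16 51/32 103/64 207/128 } R={ 13/8 7/4 2 } = 415/256
step 11: add R to get BBRBRRBBBBR; options L={ 0 1 3/2 25/16 51/32 103/64 207/128 } R={ 415/256 13/8 7/4 2 } = 829/512
step 12: add R to get BBRBRRBBBBRR; options L={ 0 1 3/2 25/16 51/32 103/64 207/128 } R={ 829/512 415/256 13/8 7/4 2 } = 1657/1024
step 13: add R to get BBRBRRBBBBRRR; options L={ 0 1 3/2 25/16 51/32 103/64 207/128 } R={ 1657/1024 829/512 415/256 13/8 7/4 2 } = 3313/2048
step 14: add B to get BBRBRRBBBBRRRB; options L={ 0 1 3/2 25/16 51/32 103/64 207/128 3313/2048 } R={ 1657/1024 829/512 415/256 13/8 7/4 2 } = 6627/4096
step 15: add B to get BBRBRRBBBBRRRBB; options L={ 0 1 3/2 25/16 51/32 103/64 207/128 3313/2048 6627/4096 } R={ 1657/1024 829/512 415/256 13/8 7/4 2 } = 13255/8192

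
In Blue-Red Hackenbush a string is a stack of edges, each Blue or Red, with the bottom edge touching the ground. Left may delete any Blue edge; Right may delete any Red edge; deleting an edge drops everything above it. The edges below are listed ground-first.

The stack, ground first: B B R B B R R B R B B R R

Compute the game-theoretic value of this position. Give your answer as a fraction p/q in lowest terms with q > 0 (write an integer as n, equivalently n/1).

Prefix values for B B R B B R R B R B B R R via {L|R} + simplicity:
g(B) = { 0 | — } — 1
g(BB) = { 0,1 | — } — 2
g(BBR) = { 0,1 | 2 } — 3/2
g(BBRB) = { 0,1,3/2 | 2 } — 7/4
g(BBRBB) = { 0,1,3/2,7/4 | 2 } — 15/8
g(BBRBBR) = { 0,1,3/2,7/4 | 15/8,2 } — 29/16
g(BBRBBRR) = { 0,1,3/2,7/4 | 29/16,15/8,2 } — 57/32
g(BBRBBRRB) = { 0,1,3/2,7/4,57/32 | 29/16,15/8,2 } — 115/64
g(BBRBBRRBR) = { 0,1,3/2,7/4,57/32 | 115/64,29/16,15/8,2 } — 229/128
g(BBRBBRRBRB) = { 0,1,3/2,7/4,57/32,229/128 | 115/64,29/16,15/8,2 } — 459/256
g(BBRBBRRBRBB) = { 0,1,3/2,7/4,57/32,229/128,459/256 | 115/64,29/16,15/8,2 } — 919/512
g(BBRBBRRBRBBR) = { 0,1,3/2,7/4,57/32,229/128,459/256 | 919/512,115/64,29/16,15/8,2 } — 1837/1024
g(BBRBBRRBRBBRR) = { 0,1,3/2,7/4,57/32,229/128,459/256 | 1837/1024,919/512,115/64,29/16,15/8,2 } — 3673/2048

3673/2048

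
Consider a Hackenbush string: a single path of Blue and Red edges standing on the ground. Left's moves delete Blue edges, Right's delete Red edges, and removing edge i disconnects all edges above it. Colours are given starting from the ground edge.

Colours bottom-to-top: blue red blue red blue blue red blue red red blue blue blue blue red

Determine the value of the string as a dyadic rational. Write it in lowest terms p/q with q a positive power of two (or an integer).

1 of 15 · b · max L 0 · min R +∞ gives 1
2 of 15 · br · max L 0 · min R 1 gives 1/2
3 of 15 · brb · max L 1/2 · min R 1 gives 3/4
4 of 15 · brbr · max L 1/2 · min R 3/4 gives 5/8
5 of 15 · brbrb · max L 5/8 · min R 3/4 gives 11/16
6 of 15 · brbrbb · max L 11/16 · min R 3/4 gives 23/32
7 of 15 · brbrbbr · max L 11/16 · min R 23/32 gives 45/64
8 of 15 · brbrbbrb · max L 45/64 · min R 23/32 gives 91/128
9 of 15 · brbrbbrbr · max L 45/64 · min R 91/128 gives 181/256
10 of 15 · brbrbbrbrr · max L 45/64 · min R 181/256 gives 361/512
11 of 15 · brbrbbrbrrb · max L 361/512 · min R 181/256 gives 723/1024
12 of 15 · brbrbbrbrrbb · max L 723/1024 · min R 181/256 gives 1447/2048
13 of 15 · brbrbbrbrrbbb · max L 1447/2048 · min R 181/256 gives 2895/4096
14 of 15 · brbrbbrbrrbbbb · max L 2895/4096 · min R 181/256 gives 5791/8192
15 of 15 · brbrbbrbrrbbbbr · max L 2895/4096 · min R 5791/8192 gives 11581/16384

11581/16384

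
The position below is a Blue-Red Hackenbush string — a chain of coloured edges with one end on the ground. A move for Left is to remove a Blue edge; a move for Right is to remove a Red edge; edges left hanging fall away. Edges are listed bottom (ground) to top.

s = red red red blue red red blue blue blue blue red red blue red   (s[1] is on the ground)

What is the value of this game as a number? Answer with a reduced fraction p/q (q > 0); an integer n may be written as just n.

-5659/2048

Recurse on prefixes of the 14-edge string red red red blue red red blue blue blue blue red red blue red:
step 1: add red to get r; options L={ (no moves) } R={ 0 } -> -1
step 2: add red to get rr; options L={ (no moves) } R={ -1,0 } -> -2
step 3: add red to get rrr; options L={ (no moves) } R={ -2,-1,0 } -> -3
step 4: add blue to get rrrb; options L={ -3 } R={ -2,-1,0 } -> -5/2
step 5: add red to get rrrbr; options L={ -3 } R={ -5/2,-2,-1,0 } -> -11/4
step 6: add red to get rrrbrr; options L={ -3 } R={ -11/4,-5/2,-2,-1,0 } -> -23/8
step 7: add blue to get rrrbrrb; options L={ -3,-23/8 } R={ -11/4,-5/2,-2,-1,0 } -> -45/16
step 8: add blue to get rrrbrrbb; options L={ -3,-23/8,-45/16 } R={ -11/4,-5/2,-2,-1,0 } -> -89/32
step 9: add blue to get rrrbrrbbb; options L={ -3,-23/8,-45/16,-89/32 } R={ -11/4,-5/2,-2,-1,0 } -> -177/64
step 10: add blue to get rrrbrrbbbb; options L={ -3,-23/8,-45/16,-89/32,-177/64 } R={ -11/4,-5/2,-2,-1,0 } -> -353/128
step 11: add red to get rrrbrrbbbbr; options L={ -3,-23/8,-45/16,-89/32,-177/64 } R={ -353/128,-11/4,-5/2,-2,-1,0 } -> -707/256
step 12: add red to get rrrbrrbbbbrr; options L={ -3,-23/8,-45/16,-89/32,-177/64 } R={ -707/256,-353/128,-11/4,-5/2,-2,-1,0 } -> -1415/512
step 13: add blue to get rrrbrrbbbbrrb; options L={ -3,-23/8,-45/16,-89/32,-177/64,-1415/512 } R={ -707/256,-353/128,-11/4,-5/2,-2,-1,0 } -> -2829/1024
step 14: add red to get rrrbrrbbbbrrbr; options L={ -3,-23/8,-45/16,-89/32,-177/64,-1415/512 } R={ -2829/1024,-707/256,-353/128,-11/4,-5/2,-2,-1,0 } -> -5659/2048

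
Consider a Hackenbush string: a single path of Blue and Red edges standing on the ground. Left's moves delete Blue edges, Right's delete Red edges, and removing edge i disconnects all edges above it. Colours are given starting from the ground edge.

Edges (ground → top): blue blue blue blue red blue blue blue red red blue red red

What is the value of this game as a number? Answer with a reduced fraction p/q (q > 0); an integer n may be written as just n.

1 of 13 · b · max L 0 · min R +∞ = 1
2 of 13 · bb · max L 1 · min R +∞ = 2
3 of 13 · bbb · max L 2 · min R +∞ = 3
4 of 13 · bbbb · max L 3 · min R +∞ = 4
5 of 13 · bbbbr · max L 3 · min R 4 = 7/2
6 of 13 · bbbbrb · max L 7/2 · min R 4 = 15/4
7 of 13 · bbbbrbb · max L 15/4 · min R 4 = 31/8
8 of 13 · bbbbrbbb · max L 31/8 · min R 4 = 63/16
9 of 13 · bbbbrbbbr · max L 31/8 · min R 63/16 = 125/32
10 of 13 · bbbbrbbbrr · max L 31/8 · min R 125/32 = 249/64
11 of 13 · bbbbrbbbrrb · max L 249/64 · min R 125/32 = 499/128
12 of 13 · bbbbrbbbrrbr · max L 249/64 · min R 499/128 = 997/256
13 of 13 · bbbbrbbbrrbrr · max L 249/64 · min R 997/256 = 1993/512

1993/512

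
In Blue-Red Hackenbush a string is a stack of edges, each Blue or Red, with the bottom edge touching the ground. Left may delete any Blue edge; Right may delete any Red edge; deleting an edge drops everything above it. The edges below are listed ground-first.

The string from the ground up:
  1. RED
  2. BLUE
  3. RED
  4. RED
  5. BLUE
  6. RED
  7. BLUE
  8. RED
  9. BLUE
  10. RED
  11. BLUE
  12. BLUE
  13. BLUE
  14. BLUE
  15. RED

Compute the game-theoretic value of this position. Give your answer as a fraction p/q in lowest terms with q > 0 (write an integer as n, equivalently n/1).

Prefix values for RED BLUE RED RED BLUE RED BLUE RED BLUE RED BLUE BLUE BLUE BLUE RED via {L|R} + simplicity:
G_1 [R]  L=[]  R=[0]  → -1
G_2 [RB]  L=[-1]  R=[0]  → -1/2
G_3 [RBR]  L=[-1]  R=[-1/2 0]  → -3/4
G_4 [RBRR]  L=[-1]  R=[-3/4 -1/2 0]  → -7/8
G_5 [RBRRB]  L=[-1 -7/8]  R=[-3/4 -1/2 0]  → -13/16
G_6 [RBRRBR]  L=[-1 -7/8]  R=[-13/16 -3/4 -1/2 0]  → -27/32
G_7 [RBRRBRB]  L=[-1 -7/8 -27/32]  R=[-13/16 -3/4 -1/2 0]  → -53/64
G_8 [RBRRBRBR]  L=[-1 -7/8 -27/32]  R=[-53/64 -13/16 -3/4 -1/2 0]  → -107/128
G_9 [RBRRBRBRB]  L=[-1 -7/8 -27/32 -107/128]  R=[-53/64 -13/16 -3/4 -1/2 0]  → -213/256
G_10 [RBRRBRBRBR]  L=[-1 -7/8 -27/32 -107/128]  R=[-213/256 -53/64 -13/16 -3/4 -1/2 0]  → -427/512
G_11 [RBRRBRBRBRB]  L=[-1 -7/8 -27/32 -107/128 -427/512]  R=[-213/256 -53/64 -13/16 -3/4 -1/2 0]  → -853/1024
G_12 [RBRRBRBRBRBB]  L=[-1 -7/8 -27/32 -107/128 -427/512 -853/1024]  R=[-213/256 -53/64 -13/16 -3/4 -1/2 0]  → -1705/2048
G_13 [RBRRBRBRBRBBB]  L=[-1 -7/8 -27/32 -107/128 -427/512 -853/1024 -1705/2048]  R=[-213/256 -53/64 -13/16 -3/4 -1/2 0]  → -3409/4096
G_14 [RBRRBRBRBRBBBB]  L=[-1 -7/8 -27/32 -107/128 -427/512 -853/1024 -1705/2048 -3409/4096]  R=[-213/256 -53/64 -13/16 -3/4 -1/2 0]  → -6817/8192
G_15 [RBRRBRBRBRBBBBR]  L=[-1 -7/8 -27/32 -107/128 -427/512 -853/1024 -1705/2048 -3409/4096]  R=[-6817/8192 -213/256 -53/64 -13/16 -3/4 -1/2 0]  → -13635/16384

-13635/16384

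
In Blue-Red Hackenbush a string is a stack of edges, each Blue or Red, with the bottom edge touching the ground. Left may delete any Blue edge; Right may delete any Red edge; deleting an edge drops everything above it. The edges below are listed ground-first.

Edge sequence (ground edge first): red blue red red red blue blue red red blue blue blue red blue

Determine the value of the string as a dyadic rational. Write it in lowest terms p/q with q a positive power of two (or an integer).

step 1: add red to get r; options L={ none } R={ 0 } -> -1
step 2: add blue to get rb; options L={ -1 } R={ 0 } -> -1/2
step 3: add red to get rbr; options L={ -1 } R={ -1/2; 0 } -> -3/4
step 4: add red to get rbrr; options L={ -1 } R={ -3/4; -1/2; 0 } -> -7/8
step 5: add red to get rbrrr; options L={ -1 } R={ -7/8; -3/4; -1/2; 0 } -> -15/16
step 6: add blue to get rbrrrb; options L={ -1; -15/16 } R={ -7/8; -3/4; -1/2; 0 } -> -29/32
step 7: add blue to get rbrrrbb; options L={ -1; -15/16; -29/32 } R={ -7/8; -3/4; -1/2; 0 } -> -57/64
step 8: add red to get rbrrrbbr; options L={ -1; -15/16; -29/32 } R={ -57/64; -7/8; -3/4; -1/2; 0 } -> -115/128
step 9: add red to get rbrrrbbrr; options L={ -1; -15/16; -29/32 } R={ -115/128; -57/64; -7/8; -3/4; -1/2; 0 } -> -231/256
step 10: add blue to get rbrrrbbrrb; options L={ -1; -15/16; -29/32; -231/256 } R={ -115/128; -57/64; -7/8; -3/4; -1/2; 0 } -> -461/512
step 11: add blue to get rbrrrbbrrbb; options L={ -1; -15/16; -29/32; -231/256; -461/512 } R={ -115/128; -57/64; -7/8; -3/4; -1/2; 0 } -> -921/1024
step 12: add blue to get rbrrrbbrrbbb; options L={ -1; -15/16; -29/32; -231/256; -461/512; -921/1024 } R={ -115/128; -57/64; -7/8; -3/4; -1/2; 0 } -> -1841/2048
step 13: add red to get rbrrrbbrrbbbr; options L={ -1; -15/16; -29/32; -231/256; -461/512; -921/1024 } R={ -1841/2048; -115/128; -57/64; -7/8; -3/4; -1/2; 0 } -> -3683/4096
step 14: add blue to get rbrrrbbrrbbbrb; options L={ -1; -15/16; -29/32; -231/256; -461/512; -921/1024; -3683/4096 } R={ -1841/2048; -115/128; -57/64; -7/8; -3/4; -1/2; 0 } -> -7365/8192

-7365/8192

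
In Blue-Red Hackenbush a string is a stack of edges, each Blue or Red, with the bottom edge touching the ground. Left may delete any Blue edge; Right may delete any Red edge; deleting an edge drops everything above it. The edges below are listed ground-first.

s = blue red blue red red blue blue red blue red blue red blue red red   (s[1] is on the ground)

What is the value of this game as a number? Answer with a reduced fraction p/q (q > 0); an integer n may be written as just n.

Build v(s[:k]) for k = 1..15, string s = blue red blue red red blue blue red blue red blue red blue red red.
v_1 [b]  L=[0]  R=[—]  = 1
v_2 [br]  L=[0]  R=[1]  = 1/2
v_3 [brb]  L=[0 1/2]  R=[1]  = 3/4
v_4 [brbr]  L=[0 1/2]  R=[3/4 1]  = 5/8
v_5 [brbrr]  L=[0 1/2]  R=[5/8 3/4 1]  = 9/16
v_6 [brbrrb]  L=[0 1/2 9/16]  R=[5/8 3/4 1]  = 19/32
v_7 [brbrrbb]  L=[0 1/2 9/16 19/32]  R=[5/8 3/4 1]  = 39/64
v_8 [brbrrbbr]  L=[0 1/2 9/16 19/32]  R=[39/64 5/8 3/4 1]  = 77/128
v_9 [brbrrbbrb]  L=[0 1/2 9/16 19/32 77/128]  R=[39/64 5/8 3/4 1]  = 155/256
v_10 [brbrrbbrbr]  L=[0 1/2 9/16 19/32 77/128]  R=[155/256 39/64 5/8 3/4 1]  = 309/512
v_11 [brbrrbbrbrb]  L=[0 1/2 9/16 19/32 77/128 309/512]  R=[155/256 39/64 5/8 3/4 1]  = 619/1024
v_12 [brbrrbbrbrbr]  L=[0 1/2 9/16 19/32 77/128 309/512]  R=[619/1024 155/256 39/64 5/8 3/4 1]  = 1237/2048
v_13 [brbrrbbrbrbrb]  L=[0 1/2 9/16 19/32 77/128 309/512 1237/2048]  R=[619/1024 155/256 39/64 5/8 3/4 1]  = 2475/4096
v_14 [brbrrbbrbrbrbr]  L=[0 1/2 9/16 19/32 77/128 309/512 1237/2048]  R=[2475/4096 619/1024 155/256 39/64 5/8 3/4 1]  = 4949/8192
v_15 [brbrrbbrbrbrbrr]  L=[0 1/2 9/16 19/32 77/128 309/512 1237/2048]  R=[4949/8192 2475/4096 619/1024 155/256 39/64 5/8 3/4 1]  = 9897/16384

9897/16384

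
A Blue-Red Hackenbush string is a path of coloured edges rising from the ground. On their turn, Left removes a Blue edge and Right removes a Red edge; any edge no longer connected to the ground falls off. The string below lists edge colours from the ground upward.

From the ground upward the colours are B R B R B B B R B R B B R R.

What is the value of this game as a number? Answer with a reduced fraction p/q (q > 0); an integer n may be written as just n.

Prefix values for B R B R B B B R B R B B R R via {L|R} + simplicity:
step 1: add B to get B; options L={ 0 } R={ none } → 1
step 2: add R to get BR; options L={ 0 } R={ 1 } → 1/2
step 3: add B to get BRB; options L={ 0; 1/2 } R={ 1 } → 3/4
step 4: add R to get BRBR; options L={ 0; 1/2 } R={ 3/4; 1 } → 5/8
step 5: add B to get BRBRB; options L={ 0; 1/2; 5/8 } R={ 3/4; 1 } → 11/16
step 6: add B to get BRBRBB; options L={ 0; 1/2; 5/8; 11/16 } R={ 3/4; 1 } → 23/32
step 7: add B to get BRBRBBB; options L={ 0; 1/2; 5/8; 11/16; 23/32 } R={ 3/4; 1 } → 47/64
step 8: add R to get BRBRBBBR; options L={ 0; 1/2; 5/8; 11/16; 23/32 } R={ 47/64; 3/4; 1 } → 93/128
step 9: add B to get BRBRBBBRB; options L={ 0; 1/2; 5/8; 11/16; 23/32; 93/128 } R={ 47/64; 3/4; 1 } → 187/256
step 10: add R to get BRBRBBBRBR; options L={ 0; 1/2; 5/8; 11/16; 23/32; 93/128 } R={ 187/256; 47/64; 3/4; 1 } → 373/512
step 11: add B to get BRBRBBBRBRB; options L={ 0; 1/2; 5/8; 11/16; 23/32; 93/128; 373/512 } R={ 187/256; 47/64; 3/4; 1 } → 747/1024
step 12: add B to get BRBRBBBRBRBB; options L={ 0; 1/2; 5/8; 11/16; 23/32; 93/128; 373/512; 747/1024 } R={ 187/256; 47/64; 3/4; 1 } → 1495/2048
step 13: add R to get BRBRBBBRBRBBR; options L={ 0; 1/2; 5/8; 11/16; 23/32; 93/128; 373/512; 747/1024 } R={ 1495/2048; 187/256; 47/64; 3/4; 1 } → 2989/4096
step 14: add R to get BRBRBBBRBRBBRR; options L={ 0; 1/2; 5/8; 11/16; 23/32; 93/128; 373/512; 747/1024 } R={ 2989/4096; 1495/2048; 187/256; 47/64; 3/4; 1 } → 5977/8192

5977/8192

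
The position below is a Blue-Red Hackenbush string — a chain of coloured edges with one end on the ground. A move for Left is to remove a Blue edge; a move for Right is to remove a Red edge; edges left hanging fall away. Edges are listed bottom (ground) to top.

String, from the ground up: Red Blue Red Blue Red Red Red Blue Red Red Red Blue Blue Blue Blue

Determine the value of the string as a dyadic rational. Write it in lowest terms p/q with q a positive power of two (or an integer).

-12001/16384

g(R) = { none | 0 } — -1
g(RB) = { -1 | 0 } — -1/2
g(RBR) = { -1 | -1/2; 0 } — -3/4
g(RBRB) = { -1; -3/4 | -1/2; 0 } — -5/8
g(RBRBR) = { -1; -3/4 | -5/8; -1/2; 0 } — -11/16
g(RBRBRR) = { -1; -3/4 | -11/16; -5/8; -1/2; 0 } — -23/32
g(RBRBRRR) = { -1; -3/4 | -23/32; -11/16; -5/8; -1/2; 0 } — -47/64
g(RBRBRRRB) = { -1; -3/4; -47/64 | -23/32; -11/16; -5/8; -1/2; 0 } — -93/128
g(RBRBRRRBR) = { -1; -3/4; -47/64 | -93/128; -23/32; -11/16; -5/8; -1/2; 0 } — -187/256
g(RBRBRRRBRR) = { -1; -3/4; -47/64 | -187/256; -93/128; -23/32; -11/16; -5/8; -1/2; 0 } — -375/512
g(RBRBRRRBRRR) = { -1; -3/4; -47/64 | -375/512; -187/256; -93/128; -23/32; -11/16; -5/8; -1/2; 0 } — -751/1024
g(RBRBRRRBRRRB) = { -1; -3/4; -47/64; -751/1024 | -375/512; -187/256; -93/128; -23/32; -11/16; -5/8; -1/2; 0 } — -1501/2048
g(RBRBRRRBRRRBB) = { -1; -3/4; -47/64; -751/1024; -1501/2048 | -375/512; -187/256; -93/128; -23/32; -11/16; -5/8; -1/2; 0 } — -3001/4096
g(RBRBRRRBRRRBBB) = { -1; -3/4; -47/64; -751/1024; -1501/2048; -3001/4096 | -375/512; -187/256; -93/128; -23/32; -11/16; -5/8; -1/2; 0 } — -6001/8192
g(RBRBRRRBRRRBBBB) = { -1; -3/4; -47/64; -751/1024; -1501/2048; -3001/4096; -6001/8192 | -375/512; -187/256; -93/128; -23/32; -11/16; -5/8; -1/2; 0 } — -12001/16384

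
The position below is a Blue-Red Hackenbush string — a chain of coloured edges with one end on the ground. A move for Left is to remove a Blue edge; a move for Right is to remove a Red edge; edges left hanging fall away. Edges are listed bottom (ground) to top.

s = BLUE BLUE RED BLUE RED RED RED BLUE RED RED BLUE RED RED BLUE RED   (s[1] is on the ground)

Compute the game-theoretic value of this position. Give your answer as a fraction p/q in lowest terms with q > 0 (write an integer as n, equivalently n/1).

edge 1 of 15 (BLUE): { 0 |  } — 1
edge 2 of 15 (BLUE): { 0; 1 |  } — 2
edge 3 of 15 (RED): { 0; 1 | 2 } — 3/2
edge 4 of 15 (BLUE): { 0; 1; 3/2 | 2 } — 7/4
edge 5 of 15 (RED): { 0; 1; 3/2 | 7/4; 2 } — 13/8
edge 6 of 15 (RED): { 0; 1; 3/2 | 13/8; 7/4; 2 } — 25/16
edge 7 of 15 (RED): { 0; 1; 3/2 | 25/16; 13/8; 7/4; 2 } — 49/32
edge 8 of 15 (BLUE): { 0; 1; 3/2; 49/32 | 25/16; 13/8; 7/4; 2 } — 99/64
edge 9 of 15 (RED): { 0; 1; 3/2; 49/32 | 99/64; 25/16; 13/8; 7/4; 2 } — 197/128
edge 10 of 15 (RED): { 0; 1; 3/2; 49/32 | 197/128; 99/64; 25/16; 13/8; 7/4; 2 } — 393/256
edge 11 of 15 (BLUE): { 0; 1; 3/2; 49/32; 393/256 | 197/128; 99/64; 25/16; 13/8; 7/4; 2 } — 787/512
edge 12 of 15 (RED): { 0; 1; 3/2; 49/32; 393/256 | 787/512; 197/128; 99/64; 25/16; 13/8; 7/4; 2 } — 1573/1024
edge 13 of 15 (RED): { 0; 1; 3/2; 49/32; 393/256 | 1573/1024; 787/512; 197/128; 99/64; 25/16; 13/8; 7/4; 2 } — 3145/2048
edge 14 of 15 (BLUE): { 0; 1; 3/2; 49/32; 393/256; 3145/2048 | 1573/1024; 787/512; 197/128; 99/64; 25/16; 13/8; 7/4; 2 } — 6291/4096
edge 15 of 15 (RED): { 0; 1; 3/2; 49/32; 393/256; 3145/2048 | 6291/4096; 1573/1024; 787/512; 197/128; 99/64; 25/16; 13/8; 7/4; 2 } — 12581/8192

12581/8192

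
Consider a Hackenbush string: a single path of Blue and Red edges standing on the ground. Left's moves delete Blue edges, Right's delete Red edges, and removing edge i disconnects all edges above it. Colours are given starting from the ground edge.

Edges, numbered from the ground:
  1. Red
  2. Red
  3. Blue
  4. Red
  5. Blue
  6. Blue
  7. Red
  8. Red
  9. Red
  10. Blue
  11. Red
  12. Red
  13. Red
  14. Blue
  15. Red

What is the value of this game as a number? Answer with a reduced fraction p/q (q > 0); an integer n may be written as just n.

-13243/8192

Build value(s[:k]) for k = 1..15, string s = Red Red Blue Red Blue Blue Red Red Red Blue Red Red Red Blue Red.
R: Left { — }, Right { 0 } => simplest -1
RR: Left { — }, Right { -1; 0 } => simplest -2
RRB: Left { -2 }, Right { -1; 0 } => simplest -3/2
RRBR: Left { -2 }, Right { -3/2; -1; 0 } => simplest -7/4
RRBRB: Left { -2; -7/4 }, Right { -3/2; -1; 0 } => simplest -13/8
RRBRBB: Left { -2; -7/4; -13/8 }, Right { -3/2; -1; 0 } => simplest -25/16
RRBRBBR: Left { -2; -7/4; -13/8 }, Right { -25/16; -3/2; -1; 0 } => simplest -51/32
RRBRBBRR: Left { -2; -7/4; -13/8 }, Right { -51/32; -25/16; -3/2; -1; 0 } => simplest -103/64
RRBRBBRRR: Left { -2; -7/4; -13/8 }, Right { -103/64; -51/32; -25/16; -3/2; -1; 0 } => simplest -207/128
RRBRBBRRRB: Left { -2; -7/4; -13/8; -207/128 }, Right { -103/64; -51/32; -25/16; -3/2; -1; 0 } => simplest -413/256
RRBRBBRRRBR: Left { -2; -7/4; -13/8; -207/128 }, Right { -413/256; -103/64; -51/32; -25/16; -3/2; -1; 0 } => simplest -827/512
RRBRBBRRRBRR: Left { -2; -7/4; -13/8; -207/128 }, Right { -827/512; -413/256; -103/64; -51/32; -25/16; -3/2; -1; 0 } => simplest -1655/1024
RRBRBBRRRBRRR: Left { -2; -7/4; -13/8; -207/128 }, Right { -1655/1024; -827/512; -413/256; -103/64; -51/32; -25/16; -3/2; -1; 0 } => simplest -3311/2048
RRBRBBRRRBRRRB: Left { -2; -7/4; -13/8; -207/128; -3311/2048 }, Right { -1655/1024; -827/512; -413/256; -103/64; -51/32; -25/16; -3/2; -1; 0 } => simplest -6621/4096
RRBRBBRRRBRRRBR: Left { -2; -7/4; -13/8; -207/128; -3311/2048 }, Right { -6621/4096; -1655/1024; -827/512; -413/256; -103/64; -51/32; -25/16; -3/2; -1; 0 } => simplest -13243/8192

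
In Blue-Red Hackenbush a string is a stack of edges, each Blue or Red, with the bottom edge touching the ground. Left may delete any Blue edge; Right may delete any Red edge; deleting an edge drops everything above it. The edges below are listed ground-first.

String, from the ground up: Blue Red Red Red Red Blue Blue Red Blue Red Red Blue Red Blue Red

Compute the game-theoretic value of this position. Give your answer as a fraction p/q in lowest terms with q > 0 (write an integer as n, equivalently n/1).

1 of 15 · B · max L 0 · min R +∞ => 1
2 of 15 · BR · max L 0 · min R 1 => 1/2
3 of 15 · BRR · max L 0 · min R 1/2 => 1/4
4 of 15 · BRRR · max L 0 · min R 1/4 => 1/8
5 of 15 · BRRRR · max L 0 · min R 1/8 => 1/16
6 of 15 · BRRRRB · max L 1/16 · min R 1/8 => 3/32
7 of 15 · BRRRRBB · max L 3/32 · min R 1/8 => 7/64
8 of 15 · BRRRRBBR · max L 3/32 · min R 7/64 => 13/128
9 of 15 · BRRRRBBRB · max L 13/128 · min R 7/64 => 27/256
10 of 15 · BRRRRBBRBR · max L 13/128 · min R 27/256 => 53/512
11 of 15 · BRRRRBBRBRR · max L 13/128 · min R 53/512 => 105/1024
12 of 15 · BRRRRBBRBRRB · max L 105/1024 · min R 53/512 => 211/2048
13 of 15 · BRRRRBBRBRRBR · max L 105/1024 · min R 211/2048 => 421/4096
14 of 15 · BRRRRBBRBRRBRB · max L 421/4096 · min R 211/2048 => 843/8192
15 of 15 · BRRRRBBRBRRBRBR · max L 421/4096 · min R 843/8192 => 1685/16384

1685/16384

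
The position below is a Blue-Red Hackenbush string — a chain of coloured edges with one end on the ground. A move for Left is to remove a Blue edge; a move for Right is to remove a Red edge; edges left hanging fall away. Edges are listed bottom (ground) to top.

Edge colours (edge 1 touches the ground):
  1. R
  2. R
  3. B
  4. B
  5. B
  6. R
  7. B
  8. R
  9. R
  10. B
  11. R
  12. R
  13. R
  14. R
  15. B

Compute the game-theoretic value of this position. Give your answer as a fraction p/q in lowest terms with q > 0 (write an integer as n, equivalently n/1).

-9661/8192

Prefix values for R R B B B R B R R B R R R R B via {L|R} + simplicity:
1 of 15 · R · max L −∞ · min R 0 → -1
2 of 15 · RR · max L −∞ · min R -1 → -2
3 of 15 · RRB · max L -2 · min R -1 → -3/2
4 of 15 · RRBB · max L -3/2 · min R -1 → -5/4
5 of 15 · RRBBB · max L -5/4 · min R -1 → -9/8
6 of 15 · RRBBBR · max L -5/4 · min R -9/8 → -19/16
7 of 15 · RRBBBRB · max L -19/16 · min R -9/8 → -37/32
8 of 15 · RRBBBRBR · max L -19/16 · min R -37/32 → -75/64
9 of 15 · RRBBBRBRR · max L -19/16 · min R -75/64 → -151/128
10 of 15 · RRBBBRBRRB · max L -151/128 · min R -75/64 → -301/256
11 of 15 · RRBBBRBRRBR · max L -151/128 · min R -301/256 → -603/512
12 of 15 · RRBBBRBRRBRR · max L -151/128 · min R -603/512 → -1207/1024
13 of 15 · RRBBBRBRRBRRR · max L -151/128 · min R -1207/1024 → -2415/2048
14 of 15 · RRBBBRBRRBRRRR · max L -151/128 · min R -2415/2048 → -4831/4096
15 of 15 · RRBBBRBRRBRRRRB · max L -4831/4096 · min R -2415/2048 → -9661/8192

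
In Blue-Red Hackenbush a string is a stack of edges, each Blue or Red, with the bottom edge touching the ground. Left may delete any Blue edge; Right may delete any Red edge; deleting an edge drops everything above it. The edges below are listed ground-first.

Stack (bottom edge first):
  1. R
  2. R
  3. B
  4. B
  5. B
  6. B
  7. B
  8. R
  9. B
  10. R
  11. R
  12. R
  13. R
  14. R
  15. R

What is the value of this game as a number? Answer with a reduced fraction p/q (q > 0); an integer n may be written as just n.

-8575/8192

step 1: add R to get R; options L={  } R={ 0 } so -1
step 2: add R to get RR; options L={  } R={ -1 0 } so -2
step 3: add B to get RRB; options L={ -2 } R={ -1 0 } so -3/2
step 4: add B to get RRBB; options L={ -2 -3/2 } R={ -1 0 } so -5/4
step 5: add B to get RRBBB; options L={ -2 -3/2 -5/4 } R={ -1 0 } so -9/8
step 6: add B to get RRBBBB; options L={ -2 -3/2 -5/4 -9/8 } R={ -1 0 } so -17/16
step 7: add B to get RRBBBBB; options L={ -2 -3/2 -5/4 -9/8 -17/16 } R={ -1 0 } so -33/32
step 8: add R to get RRBBBBBR; options L={ -2 -3/2 -5/4 -9/8 -17/16 } R={ -33/32 -1 0 } so -67/64
step 9: add B to get RRBBBBBRB; options L={ -2 -3/2 -5/4 -9/8 -17/16 -67/64 } R={ -33/32 -1 0 } so -133/128
step 10: add R to get RRBBBBBRBR; options L={ -2 -3/2 -5/4 -9/8 -17/16 -67/64 } R={ -133/128 -33/32 -1 0 } so -267/256
step 11: add R to get RRBBBBBRBRR; options L={ -2 -3/2 -5/4 -9/8 -17/16 -67/64 } R={ -267/256 -133/128 -33/32 -1 0 } so -535/512
step 12: add R to get RRBBBBBRBRRR; options L={ -2 -3/2 -5/4 -9/8 -17/16 -67/64 } R={ -535/512 -267/256 -133/128 -33/32 -1 0 } so -1071/1024
step 13: add R to get RRBBBBBRBRRRR; options L={ -2 -3/2 -5/4 -9/8 -17/16 -67/64 } R={ -1071/1024 -535/512 -267/256 -133/128 -33/32 -1 0 } so -2143/2048
step 14: add R to get RRBBBBBRBRRRRR; options L={ -2 -3/2 -5/4 -9/8 -17/16 -67/64 } R={ -2143/2048 -1071/1024 -535/512 -267/256 -133/128 -33/32 -1 0 } so -4287/4096
step 15: add R to get RRBBBBBRBRRRRRR; options L={ -2 -3/2 -5/4 -9/8 -17/16 -67/64 } R={ -4287/4096 -2143/2048 -1071/1024 -535/512 -267/256 -133/128 -33/32 -1 0 } so -8575/8192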